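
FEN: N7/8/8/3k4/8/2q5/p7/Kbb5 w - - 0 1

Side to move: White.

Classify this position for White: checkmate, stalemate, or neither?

checkmate

White to move; white king on a1.
In check: yes, from the black queen on c3.
King squares — b1: attacked by Pa2; a2: attacked by Bb1; b2: attacked by Bc1.
Legal moves for White: none.
In check with no legal moves → checkmate.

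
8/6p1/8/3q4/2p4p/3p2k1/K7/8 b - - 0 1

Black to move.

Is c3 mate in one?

no

After c3: white king on a2; in check: yes, from the black queen on d5.
White has 3 legal replies: Ka3, Kb1, Ka1.
In check but a legal move exists → not checkmate.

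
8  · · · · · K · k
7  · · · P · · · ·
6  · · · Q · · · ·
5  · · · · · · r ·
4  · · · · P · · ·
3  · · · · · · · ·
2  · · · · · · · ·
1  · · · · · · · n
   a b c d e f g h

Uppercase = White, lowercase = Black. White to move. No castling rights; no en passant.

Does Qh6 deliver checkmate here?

After Qh6: black king on h8; in check: yes, from the white queen on h6.
King squares — g7: attacked by Qh6; h7: attacked by Qh6; g8: attacked by Kf8.
Black has no legal moves → checkmate.

yes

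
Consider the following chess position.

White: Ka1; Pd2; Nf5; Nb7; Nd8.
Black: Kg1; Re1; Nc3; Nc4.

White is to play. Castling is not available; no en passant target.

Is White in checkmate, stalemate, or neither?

checkmate

White to move; white king on a1.
In check: yes, from the black rook on e1.
King squares — b1: attacked by Re1; a2: attacked by Nc3; b2: attacked by Nc4.
Legal moves for White: none.
In check with no legal moves → checkmate.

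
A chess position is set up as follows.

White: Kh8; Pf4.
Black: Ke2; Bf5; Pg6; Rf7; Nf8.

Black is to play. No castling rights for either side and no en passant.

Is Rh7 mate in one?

no

After Rh7: white king on h8; in check: yes, from the black rook on h7.
White has 1 legal reply: Kg8.
In check but a legal move exists → not checkmate.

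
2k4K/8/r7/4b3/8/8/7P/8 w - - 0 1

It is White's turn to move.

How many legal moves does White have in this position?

White to move; king on h8.
In check: yes, from the black bishop on e5.
Legal moves: Kg8, Kh7.
Count: 2.

2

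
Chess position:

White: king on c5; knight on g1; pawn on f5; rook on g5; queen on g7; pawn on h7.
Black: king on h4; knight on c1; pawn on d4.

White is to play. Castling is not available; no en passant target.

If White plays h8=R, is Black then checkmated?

After h8=R: black king on h4; in check: yes, from the white rook on h8.
King squares — g3: attacked by Rg5; h3: attacked by Ng1; g4: attacked by Rg5; g5: attacked by Qg7; h5: attacked by Rg5.
Black has no legal moves → checkmate.

yes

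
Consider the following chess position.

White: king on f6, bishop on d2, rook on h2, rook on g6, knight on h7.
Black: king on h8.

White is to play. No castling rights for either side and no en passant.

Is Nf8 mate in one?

yes

After Nf8: black king on h8; in check: yes, from the white rook on h2.
King squares — g7: attacked by Kf6; h7: attacked by Rh2; g8: attacked by Rg6.
Black has no legal moves → checkmate.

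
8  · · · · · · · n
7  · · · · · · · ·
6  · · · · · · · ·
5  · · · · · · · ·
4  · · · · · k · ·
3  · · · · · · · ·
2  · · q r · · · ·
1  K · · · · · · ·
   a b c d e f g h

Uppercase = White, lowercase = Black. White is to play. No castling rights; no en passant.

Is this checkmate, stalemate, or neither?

White to move; white king on a1.
In check: no.
King squares — b1: attacked by Qc2; a2: attacked by Qc2; b2: attacked by Qc2.
Legal moves for White: none.
Not in check and no legal moves → stalemate.

stalemate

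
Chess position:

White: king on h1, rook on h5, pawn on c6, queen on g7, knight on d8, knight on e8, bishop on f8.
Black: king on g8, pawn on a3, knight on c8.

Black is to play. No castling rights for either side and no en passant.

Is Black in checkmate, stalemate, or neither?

checkmate

Black to move; black king on g8.
In check: yes, from the white queen on g7.
King squares — f7: attacked by Qg7; g7: attacked by Ne8; h7: attacked by Rh5; f8: attacked by Qg7; h8: attacked by Rh5.
Legal moves for Black: none.
In check with no legal moves → checkmate.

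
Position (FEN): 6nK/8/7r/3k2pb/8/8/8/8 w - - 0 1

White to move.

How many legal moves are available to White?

White to move; king on h8.
In check: yes, from the black rook on h6.
Legal moves: Kxg8, Kg7.
Count: 2.

2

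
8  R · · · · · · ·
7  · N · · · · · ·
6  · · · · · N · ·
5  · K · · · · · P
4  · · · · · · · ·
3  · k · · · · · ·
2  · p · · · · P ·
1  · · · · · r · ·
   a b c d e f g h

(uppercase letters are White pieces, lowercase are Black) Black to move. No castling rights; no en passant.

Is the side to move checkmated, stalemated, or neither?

neither

Black to move; black king on b3.
In check: no.
Legal moves for Black: Kc3, Kc2, Rxf6, Rf5+, Rf4, Rf3, Rf2, Rh1, Rg1, Re1, Rd1, Rc1, Rb1, Ra1, b1=Q, b1=R, b1=B, b1=N.
Black has 18 legal moves and is not in check → neither.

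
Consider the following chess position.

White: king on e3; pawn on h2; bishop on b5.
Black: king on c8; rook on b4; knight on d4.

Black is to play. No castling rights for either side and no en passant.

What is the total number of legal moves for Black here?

18

Black to move; king on c8.
In check: no.
Legal moves: Kd8, Kb8, Kc7, Kb7, Ne6, Nc6, Nf5+, Nxb5, Nf3, Nb3, Ne2, Nc2+, Rxb5, Rc4, Ra4, Rb3+, Rb2, Rb1.
Count: 18.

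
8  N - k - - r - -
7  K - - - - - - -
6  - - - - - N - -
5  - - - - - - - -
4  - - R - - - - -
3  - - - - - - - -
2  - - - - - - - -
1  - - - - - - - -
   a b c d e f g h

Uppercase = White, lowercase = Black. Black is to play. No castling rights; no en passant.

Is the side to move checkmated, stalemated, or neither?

neither

Black to move; black king on c8.
In check: yes, from the white rook on c4.
King squares — b7: attacked by Ka7; c7: attacked by Rc4; d7: attacked by Nf6; b8: attacked by Ka7; d8: available.
Legal moves for Black: Kd8.
Black is in check but has 1 legal move → neither.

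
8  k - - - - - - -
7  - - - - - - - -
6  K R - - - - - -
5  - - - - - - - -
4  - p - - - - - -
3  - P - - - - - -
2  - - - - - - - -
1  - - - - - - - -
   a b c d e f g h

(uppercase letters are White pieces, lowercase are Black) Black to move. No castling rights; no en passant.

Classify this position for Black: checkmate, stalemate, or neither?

stalemate

Black to move; black king on a8.
In check: no.
King squares — a7: attacked by Ka6; b7: attacked by Ka6; b8: attacked by Rb6.
Legal moves for Black: none.
Not in check and no legal moves → stalemate.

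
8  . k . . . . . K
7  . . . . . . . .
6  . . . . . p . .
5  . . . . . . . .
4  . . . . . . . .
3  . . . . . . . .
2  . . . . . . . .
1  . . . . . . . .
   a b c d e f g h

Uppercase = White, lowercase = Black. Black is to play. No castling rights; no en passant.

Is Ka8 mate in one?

no

After Ka8: white king on h8; in check: no.
White is not in check, so this cannot be checkmate.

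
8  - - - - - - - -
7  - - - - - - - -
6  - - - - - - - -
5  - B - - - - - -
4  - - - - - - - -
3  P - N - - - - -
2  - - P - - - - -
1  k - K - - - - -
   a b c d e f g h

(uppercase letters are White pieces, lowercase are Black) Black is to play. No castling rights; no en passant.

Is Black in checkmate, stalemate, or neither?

stalemate

Black to move; black king on a1.
In check: no.
King squares — b1: attacked by Kc1; a2: attacked by Nc3; b2: attacked by Kc1.
Legal moves for Black: none.
Not in check and no legal moves → stalemate.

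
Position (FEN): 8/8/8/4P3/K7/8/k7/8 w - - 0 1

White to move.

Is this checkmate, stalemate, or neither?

White to move; white king on a4.
In check: no.
Legal moves for White: Kb5, Ka5, Kb4, e6.
White has 4 legal moves and is not in check → neither.

neither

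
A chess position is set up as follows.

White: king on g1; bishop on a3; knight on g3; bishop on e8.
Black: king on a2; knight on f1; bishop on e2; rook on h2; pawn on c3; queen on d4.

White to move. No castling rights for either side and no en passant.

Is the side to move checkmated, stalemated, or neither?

White to move; white king on g1.
In check: yes, from the black queen on d4.
King squares — f1: attacked by Be2; h1: attacked by Rh2; f2: attacked by Rh2; g2: attacked by Rh2; h2: attacked by Nf1.
Legal moves for White: none.
In check with no legal moves → checkmate.

checkmate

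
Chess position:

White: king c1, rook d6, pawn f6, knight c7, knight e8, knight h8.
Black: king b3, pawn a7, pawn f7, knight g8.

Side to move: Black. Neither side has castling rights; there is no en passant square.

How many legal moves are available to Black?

Black to move; king on b3.
In check: no.
Legal moves: Ne7, Nh6, Nxf6, Kc4, Kb4, Ka4, Kc3, Ka3, Ka2, a6, a5.
Count: 11.

11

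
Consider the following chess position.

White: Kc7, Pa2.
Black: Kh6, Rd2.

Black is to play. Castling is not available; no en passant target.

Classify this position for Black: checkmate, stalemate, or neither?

neither

Black to move; black king on h6.
In check: no.
Legal moves for Black include: Kh7, Kg7, Kg6, Kh5, Kg5, Rd8, Rd7+, Rd6, Rd5, Rd4, Rd3, Rh2, Rg2, Rf2, Re2, Rc2+, Rb2, Rxa2, ... (list truncated; more exist).
Black has legal moves and is not in check → neither.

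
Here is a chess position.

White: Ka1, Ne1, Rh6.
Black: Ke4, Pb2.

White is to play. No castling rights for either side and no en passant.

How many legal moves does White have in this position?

3

White to move; king on a1.
In check: yes, from the black pawn on b2.
Legal moves: Kxb2, Ka2, Kb1.
Count: 3.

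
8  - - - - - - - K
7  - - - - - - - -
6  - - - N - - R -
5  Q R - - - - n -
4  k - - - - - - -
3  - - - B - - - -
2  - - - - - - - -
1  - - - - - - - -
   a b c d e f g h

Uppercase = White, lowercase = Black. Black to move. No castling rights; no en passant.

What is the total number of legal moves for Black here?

Black to move; king on a4.
In check: yes, from the white queen on a5.
Legal moves: none.
Count: 0.

0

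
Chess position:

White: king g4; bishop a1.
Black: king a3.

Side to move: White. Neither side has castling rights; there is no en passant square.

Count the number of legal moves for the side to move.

White to move; king on g4.
In check: no.
Legal moves: Kh5, Kg5, Kf5, Kh4, Kf4, Kh3, Kg3, Kf3, Bh8, Bg7, Bf6, Be5, Bd4, Bc3, Bb2+.
Count: 15.

15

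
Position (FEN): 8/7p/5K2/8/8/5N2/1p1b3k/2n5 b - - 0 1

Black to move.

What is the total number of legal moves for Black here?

Black to move; king on h2.
In check: yes, from the white knight on f3.
Legal moves: Kh3, Kg3, Kg2, Kh1.
Count: 4.

4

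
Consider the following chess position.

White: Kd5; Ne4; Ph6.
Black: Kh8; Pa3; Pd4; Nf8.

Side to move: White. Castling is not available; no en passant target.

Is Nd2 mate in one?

no

After Nd2: black king on h8; in check: no.
Black is not in check, so this cannot be checkmate.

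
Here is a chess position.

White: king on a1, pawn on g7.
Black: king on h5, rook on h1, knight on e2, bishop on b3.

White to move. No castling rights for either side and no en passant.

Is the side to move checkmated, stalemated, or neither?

neither

White to move; white king on a1.
In check: yes, from the black rook on h1.
Legal moves for White: Kb2.
White is in check but has 1 legal move → neither.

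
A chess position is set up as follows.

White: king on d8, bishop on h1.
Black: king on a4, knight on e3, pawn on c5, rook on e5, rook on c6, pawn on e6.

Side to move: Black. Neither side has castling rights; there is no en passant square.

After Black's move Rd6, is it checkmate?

no

After Rd6: white king on d8; in check: yes, from the black rook on d6.
White has 4 legal replies: Ke8, Kc8, Ke7, Kc7.
In check but a legal move exists → not checkmate.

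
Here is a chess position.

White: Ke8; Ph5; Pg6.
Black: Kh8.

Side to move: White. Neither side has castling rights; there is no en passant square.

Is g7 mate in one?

no

After g7: black king on h8; in check: yes, from the white pawn on g7.
Black has 3 legal replies: Kg8, Kh7, Kxg7.
In check but a legal move exists → not checkmate.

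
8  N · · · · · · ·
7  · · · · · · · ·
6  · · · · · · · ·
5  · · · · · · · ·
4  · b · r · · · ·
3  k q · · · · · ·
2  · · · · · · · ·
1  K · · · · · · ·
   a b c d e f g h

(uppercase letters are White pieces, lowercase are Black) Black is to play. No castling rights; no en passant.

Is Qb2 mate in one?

yes

After Qb2: white king on a1; in check: yes, from the black queen on b2.
King squares — b1: attacked by Qb2; a2: attacked by Qb2; b2: attacked by Ka3.
White has no legal moves → checkmate.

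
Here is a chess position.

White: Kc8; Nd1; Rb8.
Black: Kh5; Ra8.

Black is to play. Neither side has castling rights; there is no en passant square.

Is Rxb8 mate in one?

no

After Rxb8: white king on c8; in check: yes, from the black rook on b8.
White has 3 legal replies: Kxb8, Kd7, Kc7.
In check but a legal move exists → not checkmate.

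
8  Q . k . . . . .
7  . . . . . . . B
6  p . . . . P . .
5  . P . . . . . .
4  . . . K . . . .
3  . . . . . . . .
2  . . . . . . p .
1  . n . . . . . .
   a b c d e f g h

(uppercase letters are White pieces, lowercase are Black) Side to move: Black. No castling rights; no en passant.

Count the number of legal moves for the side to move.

2

Black to move; king on c8.
In check: yes, from the white queen on a8.
Legal moves: Kd7, Kc7.
Count: 2.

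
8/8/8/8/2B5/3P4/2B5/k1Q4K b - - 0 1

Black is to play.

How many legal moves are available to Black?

0

Black to move; king on a1.
In check: yes, from the white queen on c1.
Legal moves: none.
Count: 0.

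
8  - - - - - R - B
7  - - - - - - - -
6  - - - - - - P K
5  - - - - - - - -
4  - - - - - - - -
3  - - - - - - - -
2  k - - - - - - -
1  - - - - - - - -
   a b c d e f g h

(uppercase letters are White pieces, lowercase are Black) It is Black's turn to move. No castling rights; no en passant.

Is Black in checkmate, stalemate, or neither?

Black to move; black king on a2.
In check: no.
Legal moves for Black: Kb3, Ka3, Kb1.
Black has 3 legal moves and is not in check → neither.

neither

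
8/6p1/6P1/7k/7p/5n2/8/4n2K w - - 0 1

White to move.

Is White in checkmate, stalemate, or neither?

White to move; white king on h1.
In check: no.
King squares — g1: attacked by Nf3; g2: attacked by Ne1; h2: attacked by Nf3.
Legal moves for White: none.
Not in check and no legal moves → stalemate.

stalemate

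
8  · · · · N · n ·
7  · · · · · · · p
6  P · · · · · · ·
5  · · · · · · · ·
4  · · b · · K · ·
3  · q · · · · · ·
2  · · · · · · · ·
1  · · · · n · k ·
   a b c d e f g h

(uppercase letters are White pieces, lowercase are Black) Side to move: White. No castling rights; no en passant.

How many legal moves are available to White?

10

White to move; king on f4.
In check: no.
Legal moves: Ng7, Nc7, Nf6, Nd6, Kg5, Kf5, Ke5, Kg4, Ke4, a7.
Count: 10.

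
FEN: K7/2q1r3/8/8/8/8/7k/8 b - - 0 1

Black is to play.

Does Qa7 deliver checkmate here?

After Qa7: white king on a8; in check: yes, from the black queen on a7.
King squares — a7: attacked by Re7; b7: attacked by Qa7; b8: attacked by Qa7.
White has no legal moves → checkmate.

yes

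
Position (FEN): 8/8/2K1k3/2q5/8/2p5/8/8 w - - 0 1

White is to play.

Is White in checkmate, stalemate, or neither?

neither

White to move; white king on c6.
In check: yes, from the black queen on c5.
Legal moves for White: Kb7, Kxc5.
White is in check but has 2 legal moves → neither.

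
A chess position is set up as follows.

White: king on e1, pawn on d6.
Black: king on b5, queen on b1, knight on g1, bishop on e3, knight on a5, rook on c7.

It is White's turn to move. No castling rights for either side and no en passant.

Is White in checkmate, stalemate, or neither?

checkmate

White to move; white king on e1.
In check: yes, from the black queen on b1.
King squares — d1: attacked by Qb1; f1: attacked by Qb1; d2: attacked by Be3; e2: attacked by Ng1; f2: attacked by Be3.
Legal moves for White: none.
In check with no legal moves → checkmate.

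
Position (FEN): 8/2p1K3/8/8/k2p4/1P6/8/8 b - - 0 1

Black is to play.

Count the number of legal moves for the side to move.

5

Black to move; king on a4.
In check: yes, from the white pawn on b3.
Legal moves: Kb5, Ka5, Kb4, Kxb3, Ka3.
Count: 5.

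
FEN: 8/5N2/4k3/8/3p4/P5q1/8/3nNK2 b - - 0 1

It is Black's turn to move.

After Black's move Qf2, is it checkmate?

After Qf2: white king on f1; in check: yes, from the black queen on f2.
King squares — e1: own knight; g1: attacked by Qf2; e2: attacked by Qf2; f2: attacked by Nd1; g2: attacked by Qf2.
White has no legal moves → checkmate.

yes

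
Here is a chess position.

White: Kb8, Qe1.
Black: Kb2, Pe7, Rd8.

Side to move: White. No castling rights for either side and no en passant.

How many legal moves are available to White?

White to move; king on b8.
In check: yes, from the black rook on d8.
Legal moves: Kc7, Kb7, Ka7.
Count: 3.

3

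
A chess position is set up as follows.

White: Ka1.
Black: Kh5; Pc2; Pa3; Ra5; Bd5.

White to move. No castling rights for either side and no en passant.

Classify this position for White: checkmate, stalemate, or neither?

stalemate

White to move; white king on a1.
In check: no.
King squares — b1: attacked by Pc2; a2: attacked by Bd5; b2: attacked by Pa3.
Legal moves for White: none.
Not in check and no legal moves → stalemate.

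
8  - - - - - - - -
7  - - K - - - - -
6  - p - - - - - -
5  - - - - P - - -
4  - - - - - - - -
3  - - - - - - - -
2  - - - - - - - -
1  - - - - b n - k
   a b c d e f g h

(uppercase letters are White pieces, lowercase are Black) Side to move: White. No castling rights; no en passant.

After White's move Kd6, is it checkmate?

After Kd6: black king on h1; in check: no.
Black is not in check, so this cannot be checkmate.

no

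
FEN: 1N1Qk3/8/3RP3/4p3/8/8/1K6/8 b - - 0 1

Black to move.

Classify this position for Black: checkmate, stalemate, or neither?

Black to move; black king on e8.
In check: yes, from the white queen on d8.
King squares — d7: attacked by Rd6; e7: attacked by Qd8; f7: attacked by Pe6; d8: attacked by Rd6; f8: attacked by Qd8.
Legal moves for Black: none.
In check with no legal moves → checkmate.

checkmate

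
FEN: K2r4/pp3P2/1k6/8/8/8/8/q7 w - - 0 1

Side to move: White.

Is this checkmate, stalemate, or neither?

White to move; white king on a8.
In check: yes, from the black rook on d8.
King squares — a7: attacked by Qa1; b7: attacked by Kb6; b8: attacked by Rd8.
Legal moves for White: none.
In check with no legal moves → checkmate.

checkmate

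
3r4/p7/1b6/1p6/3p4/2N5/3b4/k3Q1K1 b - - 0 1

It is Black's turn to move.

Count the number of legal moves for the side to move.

Black to move; king on a1.
In check: yes, from the white queen on e1.
Legal moves: Kb2, Bxe1, Bc1.
Count: 3.

3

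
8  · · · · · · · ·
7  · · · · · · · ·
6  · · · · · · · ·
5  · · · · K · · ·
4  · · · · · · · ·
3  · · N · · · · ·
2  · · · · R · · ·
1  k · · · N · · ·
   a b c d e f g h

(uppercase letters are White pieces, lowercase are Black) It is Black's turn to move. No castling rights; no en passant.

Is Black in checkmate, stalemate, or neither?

Black to move; black king on a1.
In check: no.
King squares — b1: attacked by Nc3; a2: attacked by Re2; b2: attacked by Re2.
Legal moves for Black: none.
Not in check and no legal moves → stalemate.

stalemate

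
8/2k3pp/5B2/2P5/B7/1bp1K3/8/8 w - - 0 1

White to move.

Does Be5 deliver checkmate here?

no

After Be5: black king on c7; in check: yes, from the white bishop on e5.
Black has 3 legal replies: Kd8, Kc8, Kb7.
In check but a legal move exists → not checkmate.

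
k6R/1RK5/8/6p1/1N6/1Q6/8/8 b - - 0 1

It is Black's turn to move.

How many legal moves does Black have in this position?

0

Black to move; king on a8.
In check: yes, from the white rook on h8.
Legal moves: none.
Count: 0.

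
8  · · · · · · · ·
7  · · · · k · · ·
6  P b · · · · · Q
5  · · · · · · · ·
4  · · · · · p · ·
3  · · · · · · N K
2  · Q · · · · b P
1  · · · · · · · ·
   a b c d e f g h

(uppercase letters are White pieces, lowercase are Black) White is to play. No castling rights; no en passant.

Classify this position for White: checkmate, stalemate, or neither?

White to move; white king on h3.
In check: yes, from the black bishop on g2.
Legal moves for White: Kh4, Kg4, Kxg2, Qxg2.
White is in check but has 4 legal moves → neither.

neither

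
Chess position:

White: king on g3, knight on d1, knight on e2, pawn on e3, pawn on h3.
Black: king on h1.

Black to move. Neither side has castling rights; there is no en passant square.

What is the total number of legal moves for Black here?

Black to move; king on h1.
In check: no.
Legal moves: none.
Count: 0.

0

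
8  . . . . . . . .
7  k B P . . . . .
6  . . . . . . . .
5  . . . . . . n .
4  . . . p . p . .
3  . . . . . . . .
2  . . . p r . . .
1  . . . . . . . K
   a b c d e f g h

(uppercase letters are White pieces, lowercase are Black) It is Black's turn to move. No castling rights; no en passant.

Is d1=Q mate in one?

After d1=Q: white king on h1; in check: yes, from the black queen on d1.
King squares — g1: attacked by Qd1; g2: attacked by Re2; h2: attacked by Re2.
White has no legal moves → checkmate.

yes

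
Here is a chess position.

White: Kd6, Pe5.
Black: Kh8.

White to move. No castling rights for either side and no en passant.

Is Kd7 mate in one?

no

After Kd7: black king on h8; in check: no.
Black is not in check, so this cannot be checkmate.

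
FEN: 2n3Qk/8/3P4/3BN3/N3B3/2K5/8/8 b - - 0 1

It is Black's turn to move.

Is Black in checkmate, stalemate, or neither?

checkmate

Black to move; black king on h8.
In check: yes, from the white queen on g8.
King squares — g7: attacked by Qg8; h7: attacked by Be4; g8: attacked by Bd5.
Legal moves for Black: none.
In check with no legal moves → checkmate.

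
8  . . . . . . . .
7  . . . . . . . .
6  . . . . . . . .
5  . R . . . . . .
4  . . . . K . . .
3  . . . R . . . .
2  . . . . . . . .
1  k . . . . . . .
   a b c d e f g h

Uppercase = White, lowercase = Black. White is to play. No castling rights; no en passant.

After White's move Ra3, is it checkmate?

yes

After Ra3: black king on a1; in check: yes, from the white rook on a3.
King squares — b1: attacked by Rb5; a2: attacked by Ra3; b2: attacked by Rb5.
Black has no legal moves → checkmate.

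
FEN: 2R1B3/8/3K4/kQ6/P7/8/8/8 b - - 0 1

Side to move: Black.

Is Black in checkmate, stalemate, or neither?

checkmate

Black to move; black king on a5.
In check: yes, from the white queen on b5.
King squares — a4: attacked by Qb5; b4: attacked by Qb5; b5: attacked by Pa4; a6: attacked by Qb5; b6: attacked by Qb5.
Legal moves for Black: none.
In check with no legal moves → checkmate.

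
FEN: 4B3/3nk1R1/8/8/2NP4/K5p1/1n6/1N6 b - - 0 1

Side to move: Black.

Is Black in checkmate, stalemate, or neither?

Black to move; black king on e7.
In check: yes, from the white rook on g7.
Legal moves for Black: Kf8, Kxe8, Kd8, Kf6, Ke6.
Black is in check but has 5 legal moves → neither.

neither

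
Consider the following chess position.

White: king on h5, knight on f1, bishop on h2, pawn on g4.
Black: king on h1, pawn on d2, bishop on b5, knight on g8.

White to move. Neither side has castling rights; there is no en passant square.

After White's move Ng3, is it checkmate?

no

After Ng3: black king on h1; in check: yes, from the white knight on g3.
Black has 2 legal replies: Kxh2, Kg2.
In check but a legal move exists → not checkmate.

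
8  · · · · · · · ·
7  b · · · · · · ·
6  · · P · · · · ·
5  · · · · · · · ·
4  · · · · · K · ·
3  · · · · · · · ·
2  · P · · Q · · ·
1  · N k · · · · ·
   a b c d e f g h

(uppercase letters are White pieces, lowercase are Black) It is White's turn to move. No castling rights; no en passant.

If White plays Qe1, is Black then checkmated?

no

After Qe1: black king on c1; in check: yes, from the white queen on e1.
Black has 2 legal replies: Kc2, Kxb2.
In check but a legal move exists → not checkmate.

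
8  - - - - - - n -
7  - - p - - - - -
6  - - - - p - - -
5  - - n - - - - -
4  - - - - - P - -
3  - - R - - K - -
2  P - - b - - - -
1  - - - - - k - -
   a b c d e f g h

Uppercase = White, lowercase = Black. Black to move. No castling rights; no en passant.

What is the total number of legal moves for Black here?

19

Black to move; king on f1.
In check: no.
Legal moves: Ne7, Nh6, Nf6, Nd7, Nb7, Na6, Ne4, Na4, Nd3, Nb3, Bxf4, Be3, Bxc3, Be1, Bc1, Kg1, Ke1, c6, e5.
Count: 19.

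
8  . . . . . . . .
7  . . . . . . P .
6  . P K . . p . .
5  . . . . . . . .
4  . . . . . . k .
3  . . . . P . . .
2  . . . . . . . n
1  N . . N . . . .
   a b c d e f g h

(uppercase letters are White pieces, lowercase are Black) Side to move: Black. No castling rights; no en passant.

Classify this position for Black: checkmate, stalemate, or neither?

Black to move; black king on g4.
In check: no.
Legal moves for Black: Kh5, Kg5, Kf5, Kh4, Kh3, Kg3, Kf3, Nf3, Nf1, f5.
Black has 10 legal moves and is not in check → neither.

neither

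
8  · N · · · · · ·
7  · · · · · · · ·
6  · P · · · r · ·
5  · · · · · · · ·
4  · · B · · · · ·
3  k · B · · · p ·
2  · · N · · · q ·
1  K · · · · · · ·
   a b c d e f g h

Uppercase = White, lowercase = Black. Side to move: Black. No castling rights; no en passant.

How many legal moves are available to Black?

2

Black to move; king on a3.
In check: yes, from the white knight on c2.
Legal moves: Ka4, Qxc2.
Count: 2.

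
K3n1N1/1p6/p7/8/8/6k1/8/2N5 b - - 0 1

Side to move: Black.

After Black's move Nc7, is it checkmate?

After Nc7: white king on a8; in check: yes, from the black knight on c7.
White has 3 legal replies: Kb8, Kxb7, Ka7.
In check but a legal move exists → not checkmate.

no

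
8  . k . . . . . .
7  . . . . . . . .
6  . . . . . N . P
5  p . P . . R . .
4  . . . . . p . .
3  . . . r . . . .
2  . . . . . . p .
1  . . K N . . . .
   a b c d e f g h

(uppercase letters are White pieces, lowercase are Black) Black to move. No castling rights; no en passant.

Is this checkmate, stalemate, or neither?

Black to move; black king on b8.
In check: no.
Legal moves for Black include: Kc8, Ka8, Kc7, Kb7, Ka7, Rd8, Rd7, Rd6, Rd5, Rd4, Rh3, Rg3, Rf3, Re3, Rc3+, Rb3, Ra3, Rd2, ... (list truncated; more exist).
Black has legal moves and is not in check → neither.

neither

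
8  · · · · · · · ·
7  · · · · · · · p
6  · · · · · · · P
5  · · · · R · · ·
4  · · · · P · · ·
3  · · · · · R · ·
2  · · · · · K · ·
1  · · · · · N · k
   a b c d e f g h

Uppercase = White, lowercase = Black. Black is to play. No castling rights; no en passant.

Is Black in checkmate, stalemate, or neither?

stalemate

Black to move; black king on h1.
In check: no.
King squares — g1: attacked by Kf2; g2: attacked by Kf2; h2: attacked by Nf1.
Legal moves for Black: none.
Not in check and no legal moves → stalemate.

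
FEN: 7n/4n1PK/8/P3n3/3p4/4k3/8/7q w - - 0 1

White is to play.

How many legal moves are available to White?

White to move; king on h7.
In check: yes, from the black queen on h1.
Legal moves: none.
Count: 0.

0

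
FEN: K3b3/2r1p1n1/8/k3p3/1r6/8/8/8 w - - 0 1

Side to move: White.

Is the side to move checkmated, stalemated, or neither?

stalemate

White to move; white king on a8.
In check: no.
King squares — a7: attacked by Rc7; b7: attacked by Rb4; b8: attacked by Rb4.
Legal moves for White: none.
Not in check and no legal moves → stalemate.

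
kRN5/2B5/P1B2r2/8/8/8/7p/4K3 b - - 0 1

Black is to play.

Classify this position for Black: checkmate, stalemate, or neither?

Black to move; black king on a8.
In check: yes, from the white bishop on c6 and the white rook on b8.
King squares — a7: attacked by Nc8; b7: attacked by Pa6; b8: attacked by Bc7.
Legal moves for Black: none.
In check with no legal moves → checkmate.

checkmate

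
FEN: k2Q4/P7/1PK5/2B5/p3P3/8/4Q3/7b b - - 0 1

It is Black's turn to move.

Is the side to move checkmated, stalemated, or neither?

checkmate

Black to move; black king on a8.
In check: yes, from the white queen on d8.
King squares — a7: attacked by Pb6; b7: attacked by Kc6; b8: attacked by Pa7.
Legal moves for Black: none.
In check with no legal moves → checkmate.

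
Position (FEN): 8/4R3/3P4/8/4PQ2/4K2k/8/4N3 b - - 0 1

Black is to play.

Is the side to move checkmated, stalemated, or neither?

stalemate

Black to move; black king on h3.
In check: no.
King squares — g2: attacked by Ne1; h2: attacked by Qf4; g3: attacked by Qf4; g4: attacked by Qf4; h4: attacked by Qf4.
Legal moves for Black: none.
Not in check and no legal moves → stalemate.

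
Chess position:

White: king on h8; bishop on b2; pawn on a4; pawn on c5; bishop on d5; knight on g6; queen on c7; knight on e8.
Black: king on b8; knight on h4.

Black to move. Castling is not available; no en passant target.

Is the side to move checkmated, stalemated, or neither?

Black to move; black king on b8.
In check: yes, from the white queen on c7.
King squares — a7: attacked by Qc7; b7: attacked by Bd5; c7: attacked by Ne8; a8: attacked by Bd5; c8: attacked by Qc7.
Legal moves for Black: none.
In check with no legal moves → checkmate.

checkmate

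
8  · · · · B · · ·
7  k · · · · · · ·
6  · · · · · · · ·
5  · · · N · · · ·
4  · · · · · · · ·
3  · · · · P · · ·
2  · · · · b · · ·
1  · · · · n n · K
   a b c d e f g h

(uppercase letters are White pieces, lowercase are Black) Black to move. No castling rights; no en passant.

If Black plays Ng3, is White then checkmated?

After Ng3: white king on h1; in check: yes, from the black knight on g3.
White has 2 legal replies: Kh2, Kg1.
In check but a legal move exists → not checkmate.

no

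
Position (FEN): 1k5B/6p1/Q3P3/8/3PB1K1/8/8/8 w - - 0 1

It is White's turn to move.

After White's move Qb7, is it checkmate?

yes

After Qb7: black king on b8; in check: yes, from the white queen on b7.
King squares — a7: attacked by Qb7; b7: attacked by Be4; c7: attacked by Qb7; a8: attacked by Qb7; c8: attacked by Qb7.
Black has no legal moves → checkmate.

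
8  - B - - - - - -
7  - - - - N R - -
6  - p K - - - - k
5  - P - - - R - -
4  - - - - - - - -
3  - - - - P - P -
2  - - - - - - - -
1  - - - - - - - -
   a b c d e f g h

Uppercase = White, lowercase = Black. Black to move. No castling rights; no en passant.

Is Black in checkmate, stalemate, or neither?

Black to move; black king on h6.
In check: no.
King squares — g5: attacked by Rf5; h5: attacked by Rf5; g6: attacked by Ne7; g7: attacked by Rf7; h7: attacked by Rf7.
Legal moves for Black: none.
Not in check and no legal moves → stalemate.

stalemate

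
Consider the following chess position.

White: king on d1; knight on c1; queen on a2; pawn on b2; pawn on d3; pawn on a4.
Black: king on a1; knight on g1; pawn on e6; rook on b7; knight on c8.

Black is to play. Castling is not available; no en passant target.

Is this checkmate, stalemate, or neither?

checkmate

Black to move; black king on a1.
In check: yes, from the white queen on a2.
King squares — b1: attacked by Qa2; a2: attacked by Nc1; b2: attacked by Qa2.
Legal moves for Black: none.
In check with no legal moves → checkmate.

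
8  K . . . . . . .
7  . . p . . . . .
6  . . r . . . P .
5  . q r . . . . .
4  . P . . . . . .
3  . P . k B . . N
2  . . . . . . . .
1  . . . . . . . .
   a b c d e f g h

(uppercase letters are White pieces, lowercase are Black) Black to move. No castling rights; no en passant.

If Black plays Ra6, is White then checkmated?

After Ra6: white king on a8; in check: yes, from the black rook on a6.
King squares — a7: attacked by Ra6; b7: attacked by Qb5; b8: attacked by Qb5.
White has no legal moves → checkmate.

yes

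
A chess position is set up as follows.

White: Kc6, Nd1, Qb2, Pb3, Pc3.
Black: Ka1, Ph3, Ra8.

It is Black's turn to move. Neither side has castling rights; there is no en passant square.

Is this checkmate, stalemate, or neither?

Black to move; black king on a1.
In check: yes, from the white queen on b2.
King squares — b1: attacked by Qb2; a2: attacked by Qb2; b2: attacked by Nd1.
Legal moves for Black: none.
In check with no legal moves → checkmate.

checkmate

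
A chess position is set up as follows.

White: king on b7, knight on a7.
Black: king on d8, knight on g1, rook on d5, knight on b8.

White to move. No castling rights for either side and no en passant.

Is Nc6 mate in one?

After Nc6: black king on d8; in check: yes, from the white knight on c6.
Black has 3 legal replies: Ke8, Kd7, Nxc6.
In check but a legal move exists → not checkmate.

no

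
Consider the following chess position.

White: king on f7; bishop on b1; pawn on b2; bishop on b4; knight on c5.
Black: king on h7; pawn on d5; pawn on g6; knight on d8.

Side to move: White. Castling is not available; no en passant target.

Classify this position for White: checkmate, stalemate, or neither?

neither

White to move; white king on f7.
In check: yes, from the black knight on d8.
King squares — e6: attacked by Nd8; f6: available; g6: attacked by Kh7; e7: available; g7: attacked by Kh7; e8: available; f8: available; g8: attacked by Kh7.
Legal moves for White: Kf8, Ke8, Ke7, Kf6.
White is in check but has 4 legal moves → neither.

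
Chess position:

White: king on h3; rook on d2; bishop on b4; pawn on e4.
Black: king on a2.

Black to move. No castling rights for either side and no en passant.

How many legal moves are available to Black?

3

Black to move; king on a2.
In check: yes, from the white rook on d2.
Legal moves: Kb3, Kb1, Ka1.
Count: 3.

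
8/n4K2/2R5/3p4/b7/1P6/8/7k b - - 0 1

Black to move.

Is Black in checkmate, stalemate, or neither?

neither

Black to move; black king on h1.
In check: no.
Legal moves for Black: Nc8, Nxc6, Nb5, Bxc6, Bb5, Bxb3, Kh2, Kg2, Kg1, d4.
Black has 10 legal moves and is not in check → neither.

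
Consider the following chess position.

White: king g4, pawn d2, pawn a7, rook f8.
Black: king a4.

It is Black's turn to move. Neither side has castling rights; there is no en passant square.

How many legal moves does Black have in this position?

5

Black to move; king on a4.
In check: no.
Legal moves: Kb5, Ka5, Kb4, Kb3, Ka3.
Count: 5.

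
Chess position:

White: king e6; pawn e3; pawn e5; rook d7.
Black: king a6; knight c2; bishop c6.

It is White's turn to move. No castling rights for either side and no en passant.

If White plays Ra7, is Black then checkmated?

no

After Ra7: black king on a6; in check: yes, from the white rook on a7.
Black has 3 legal replies: Kxa7, Kb6, Kb5.
In check but a legal move exists → not checkmate.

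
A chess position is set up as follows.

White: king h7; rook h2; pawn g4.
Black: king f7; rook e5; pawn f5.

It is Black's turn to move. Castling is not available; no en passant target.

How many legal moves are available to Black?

18

Black to move; king on f7.
In check: no.
Legal moves: Kf8, Ke8, Ke7, Kf6, Ke6, Re8, Re7, Re6, Rd5, Rc5, Rb5, Ra5, Re4, Re3, Re2, Re1, fxg4, f4.
Count: 18.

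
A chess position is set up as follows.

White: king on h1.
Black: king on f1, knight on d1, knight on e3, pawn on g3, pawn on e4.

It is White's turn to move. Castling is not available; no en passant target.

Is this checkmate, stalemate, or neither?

White to move; white king on h1.
In check: no.
King squares — g1: attacked by Kf1; g2: attacked by Kf1; h2: attacked by Pg3.
Legal moves for White: none.
Not in check and no legal moves → stalemate.

stalemate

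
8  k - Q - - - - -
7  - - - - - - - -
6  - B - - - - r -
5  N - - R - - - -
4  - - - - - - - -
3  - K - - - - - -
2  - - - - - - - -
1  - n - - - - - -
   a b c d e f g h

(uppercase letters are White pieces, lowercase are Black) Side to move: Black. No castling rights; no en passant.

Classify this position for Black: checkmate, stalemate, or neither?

Black to move; black king on a8.
In check: yes, from the white queen on c8.
King squares — a7: attacked by Bb6; b7: attacked by Na5; b8: attacked by Qc8.
Legal moves for Black: none.
In check with no legal moves → checkmate.

checkmate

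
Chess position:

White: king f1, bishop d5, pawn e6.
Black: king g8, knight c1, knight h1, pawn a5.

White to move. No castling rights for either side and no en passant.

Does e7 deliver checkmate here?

After e7: black king on g8; in check: yes, from the white bishop on d5.
Black has 3 legal replies: Kh8, Kh7, Kg7.
In check but a legal move exists → not checkmate.

no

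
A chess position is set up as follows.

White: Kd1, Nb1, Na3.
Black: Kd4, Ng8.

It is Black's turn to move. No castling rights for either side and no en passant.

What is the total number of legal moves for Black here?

Black to move; king on d4.
In check: no.
Legal moves: Ne7, Nh6, Nf6, Ke5, Kd5, Kc5, Ke4, Ke3, Kd3.
Count: 9.

9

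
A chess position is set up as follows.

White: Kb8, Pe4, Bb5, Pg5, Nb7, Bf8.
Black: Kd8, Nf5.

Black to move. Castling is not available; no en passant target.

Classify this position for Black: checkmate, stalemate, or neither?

Black to move; black king on d8.
In check: yes, from the white knight on b7.
King squares — c7: attacked by Kb8; d7: attacked by Bb5; e7: attacked by Bf8; c8: attacked by Kb8; e8: attacked by Bb5.
Legal moves for Black: none.
In check with no legal moves → checkmate.

checkmate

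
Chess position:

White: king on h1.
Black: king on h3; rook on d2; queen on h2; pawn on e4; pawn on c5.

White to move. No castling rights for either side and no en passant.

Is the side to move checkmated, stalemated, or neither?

checkmate

White to move; white king on h1.
In check: yes, from the black queen on h2.
King squares — g1: attacked by Qh2; g2: attacked by Rd2; h2: attacked by Rd2.
Legal moves for White: none.
In check with no legal moves → checkmate.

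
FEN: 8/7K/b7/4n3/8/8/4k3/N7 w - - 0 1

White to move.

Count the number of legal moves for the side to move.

White to move; king on h7.
In check: no.
Legal moves: Kh8, Kg8, Kg7, Kh6, Nb3, Nc2.
Count: 6.

6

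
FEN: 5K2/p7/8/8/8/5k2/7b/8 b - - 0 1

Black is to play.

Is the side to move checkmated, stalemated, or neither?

neither

Black to move; black king on f3.
In check: no.
Legal moves for Black: Kg4, Kf4, Ke4, Kg3, Ke3, Kg2, Kf2, Ke2, Bb8, Bc7, Bd6+, Be5, Bf4, Bg3, Bg1, a6, a5.
Black has 17 legal moves and is not in check → neither.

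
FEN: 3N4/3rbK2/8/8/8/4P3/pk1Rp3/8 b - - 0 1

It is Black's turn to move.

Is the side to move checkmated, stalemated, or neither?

Black to move; black king on b2.
In check: yes, from the white rook on d2.
King squares — a1: available; b1: available; c1: available; a2: own pawn; c2: attacked by Rd2; a3: available; b3: available; c3: available.
Legal moves for Black: Kc3, Kb3, Ka3, Kc1, Kb1, Ka1, Rxd2.
Black is in check but has 7 legal moves → neither.

neither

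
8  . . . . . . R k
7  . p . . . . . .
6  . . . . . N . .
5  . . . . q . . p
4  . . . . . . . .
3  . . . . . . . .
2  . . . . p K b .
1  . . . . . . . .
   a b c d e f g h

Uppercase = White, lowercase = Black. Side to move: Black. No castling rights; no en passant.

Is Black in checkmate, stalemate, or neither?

checkmate

Black to move; black king on h8.
In check: yes, from the white rook on g8.
King squares — g7: attacked by Rg8; h7: attacked by Nf6; g8: attacked by Nf6.
Legal moves for Black: none.
In check with no legal moves → checkmate.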